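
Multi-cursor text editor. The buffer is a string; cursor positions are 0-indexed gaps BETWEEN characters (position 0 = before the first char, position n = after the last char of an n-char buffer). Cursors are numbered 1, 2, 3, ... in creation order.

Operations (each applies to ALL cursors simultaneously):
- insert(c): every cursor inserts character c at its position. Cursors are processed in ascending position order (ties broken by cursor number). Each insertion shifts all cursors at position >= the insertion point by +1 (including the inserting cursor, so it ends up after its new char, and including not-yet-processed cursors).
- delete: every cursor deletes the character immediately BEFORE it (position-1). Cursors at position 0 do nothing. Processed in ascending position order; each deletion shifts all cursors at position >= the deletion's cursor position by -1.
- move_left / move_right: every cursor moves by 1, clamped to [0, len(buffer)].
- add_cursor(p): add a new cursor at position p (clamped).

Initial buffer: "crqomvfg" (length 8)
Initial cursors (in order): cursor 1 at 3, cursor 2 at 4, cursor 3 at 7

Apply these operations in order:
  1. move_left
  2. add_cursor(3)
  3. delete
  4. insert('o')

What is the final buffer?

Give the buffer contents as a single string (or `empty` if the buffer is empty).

After op 1 (move_left): buffer="crqomvfg" (len 8), cursors c1@2 c2@3 c3@6, authorship ........
After op 2 (add_cursor(3)): buffer="crqomvfg" (len 8), cursors c1@2 c2@3 c4@3 c3@6, authorship ........
After op 3 (delete): buffer="omfg" (len 4), cursors c1@0 c2@0 c4@0 c3@2, authorship ....
After op 4 (insert('o')): buffer="oooomofg" (len 8), cursors c1@3 c2@3 c4@3 c3@6, authorship 124..3..

Answer: oooomofg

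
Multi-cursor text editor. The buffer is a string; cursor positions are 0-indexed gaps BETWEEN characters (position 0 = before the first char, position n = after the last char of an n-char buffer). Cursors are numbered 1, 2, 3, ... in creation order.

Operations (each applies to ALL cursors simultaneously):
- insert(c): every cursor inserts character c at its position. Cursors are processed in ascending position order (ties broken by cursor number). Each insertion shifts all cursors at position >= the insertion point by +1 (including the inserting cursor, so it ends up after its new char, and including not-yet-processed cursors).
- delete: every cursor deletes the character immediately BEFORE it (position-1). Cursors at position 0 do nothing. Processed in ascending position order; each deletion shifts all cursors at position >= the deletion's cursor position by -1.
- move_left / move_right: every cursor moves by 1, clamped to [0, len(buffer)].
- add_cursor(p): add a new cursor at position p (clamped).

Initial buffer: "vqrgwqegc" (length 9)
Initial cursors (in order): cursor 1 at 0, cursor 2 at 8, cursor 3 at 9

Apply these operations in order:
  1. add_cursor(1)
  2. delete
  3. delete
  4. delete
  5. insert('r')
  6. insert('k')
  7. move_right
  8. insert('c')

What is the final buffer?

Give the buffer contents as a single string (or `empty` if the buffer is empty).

After op 1 (add_cursor(1)): buffer="vqrgwqegc" (len 9), cursors c1@0 c4@1 c2@8 c3@9, authorship .........
After op 2 (delete): buffer="qrgwqe" (len 6), cursors c1@0 c4@0 c2@6 c3@6, authorship ......
After op 3 (delete): buffer="qrgw" (len 4), cursors c1@0 c4@0 c2@4 c3@4, authorship ....
After op 4 (delete): buffer="qr" (len 2), cursors c1@0 c4@0 c2@2 c3@2, authorship ..
After op 5 (insert('r')): buffer="rrqrrr" (len 6), cursors c1@2 c4@2 c2@6 c3@6, authorship 14..23
After op 6 (insert('k')): buffer="rrkkqrrrkk" (len 10), cursors c1@4 c4@4 c2@10 c3@10, authorship 1414..2323
After op 7 (move_right): buffer="rrkkqrrrkk" (len 10), cursors c1@5 c4@5 c2@10 c3@10, authorship 1414..2323
After op 8 (insert('c')): buffer="rrkkqccrrrkkcc" (len 14), cursors c1@7 c4@7 c2@14 c3@14, authorship 1414.14.232323

Answer: rrkkqccrrrkkcc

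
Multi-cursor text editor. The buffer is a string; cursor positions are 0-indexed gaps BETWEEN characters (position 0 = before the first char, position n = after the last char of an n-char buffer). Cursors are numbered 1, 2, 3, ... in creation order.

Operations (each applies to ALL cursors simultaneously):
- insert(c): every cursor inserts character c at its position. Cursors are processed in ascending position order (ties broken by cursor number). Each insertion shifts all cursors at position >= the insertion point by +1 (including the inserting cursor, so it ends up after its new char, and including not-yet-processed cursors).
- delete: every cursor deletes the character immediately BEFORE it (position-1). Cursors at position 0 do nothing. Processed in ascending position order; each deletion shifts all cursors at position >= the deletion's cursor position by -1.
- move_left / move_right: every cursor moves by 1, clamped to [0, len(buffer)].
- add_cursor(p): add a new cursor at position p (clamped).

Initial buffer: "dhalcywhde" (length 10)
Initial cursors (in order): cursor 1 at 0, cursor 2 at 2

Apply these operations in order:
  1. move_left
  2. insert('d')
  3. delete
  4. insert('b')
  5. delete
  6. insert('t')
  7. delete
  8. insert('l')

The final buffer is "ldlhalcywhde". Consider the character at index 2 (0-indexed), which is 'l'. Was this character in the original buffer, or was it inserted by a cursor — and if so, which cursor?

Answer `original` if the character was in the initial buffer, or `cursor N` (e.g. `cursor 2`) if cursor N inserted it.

Answer: cursor 2

Derivation:
After op 1 (move_left): buffer="dhalcywhde" (len 10), cursors c1@0 c2@1, authorship ..........
After op 2 (insert('d')): buffer="dddhalcywhde" (len 12), cursors c1@1 c2@3, authorship 1.2.........
After op 3 (delete): buffer="dhalcywhde" (len 10), cursors c1@0 c2@1, authorship ..........
After op 4 (insert('b')): buffer="bdbhalcywhde" (len 12), cursors c1@1 c2@3, authorship 1.2.........
After op 5 (delete): buffer="dhalcywhde" (len 10), cursors c1@0 c2@1, authorship ..........
After op 6 (insert('t')): buffer="tdthalcywhde" (len 12), cursors c1@1 c2@3, authorship 1.2.........
After op 7 (delete): buffer="dhalcywhde" (len 10), cursors c1@0 c2@1, authorship ..........
After op 8 (insert('l')): buffer="ldlhalcywhde" (len 12), cursors c1@1 c2@3, authorship 1.2.........
Authorship (.=original, N=cursor N): 1 . 2 . . . . . . . . .
Index 2: author = 2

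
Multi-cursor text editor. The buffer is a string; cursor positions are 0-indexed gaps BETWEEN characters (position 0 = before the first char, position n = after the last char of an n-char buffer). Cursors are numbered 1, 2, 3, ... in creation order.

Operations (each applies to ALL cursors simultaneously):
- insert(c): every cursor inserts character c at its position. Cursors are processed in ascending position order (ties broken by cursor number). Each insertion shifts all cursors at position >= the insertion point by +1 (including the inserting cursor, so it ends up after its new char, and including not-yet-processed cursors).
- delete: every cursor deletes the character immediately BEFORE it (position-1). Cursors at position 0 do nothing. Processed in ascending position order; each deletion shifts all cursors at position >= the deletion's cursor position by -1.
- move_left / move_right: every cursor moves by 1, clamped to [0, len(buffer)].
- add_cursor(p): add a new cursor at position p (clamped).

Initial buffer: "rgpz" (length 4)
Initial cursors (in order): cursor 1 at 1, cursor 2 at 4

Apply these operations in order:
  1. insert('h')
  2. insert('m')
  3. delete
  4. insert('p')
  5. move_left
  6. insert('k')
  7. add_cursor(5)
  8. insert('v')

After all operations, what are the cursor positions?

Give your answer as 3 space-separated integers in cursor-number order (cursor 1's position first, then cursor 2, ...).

After op 1 (insert('h')): buffer="rhgpzh" (len 6), cursors c1@2 c2@6, authorship .1...2
After op 2 (insert('m')): buffer="rhmgpzhm" (len 8), cursors c1@3 c2@8, authorship .11...22
After op 3 (delete): buffer="rhgpzh" (len 6), cursors c1@2 c2@6, authorship .1...2
After op 4 (insert('p')): buffer="rhpgpzhp" (len 8), cursors c1@3 c2@8, authorship .11...22
After op 5 (move_left): buffer="rhpgpzhp" (len 8), cursors c1@2 c2@7, authorship .11...22
After op 6 (insert('k')): buffer="rhkpgpzhkp" (len 10), cursors c1@3 c2@9, authorship .111...222
After op 7 (add_cursor(5)): buffer="rhkpgpzhkp" (len 10), cursors c1@3 c3@5 c2@9, authorship .111...222
After op 8 (insert('v')): buffer="rhkvpgvpzhkvp" (len 13), cursors c1@4 c3@7 c2@12, authorship .1111.3..2222

Answer: 4 12 7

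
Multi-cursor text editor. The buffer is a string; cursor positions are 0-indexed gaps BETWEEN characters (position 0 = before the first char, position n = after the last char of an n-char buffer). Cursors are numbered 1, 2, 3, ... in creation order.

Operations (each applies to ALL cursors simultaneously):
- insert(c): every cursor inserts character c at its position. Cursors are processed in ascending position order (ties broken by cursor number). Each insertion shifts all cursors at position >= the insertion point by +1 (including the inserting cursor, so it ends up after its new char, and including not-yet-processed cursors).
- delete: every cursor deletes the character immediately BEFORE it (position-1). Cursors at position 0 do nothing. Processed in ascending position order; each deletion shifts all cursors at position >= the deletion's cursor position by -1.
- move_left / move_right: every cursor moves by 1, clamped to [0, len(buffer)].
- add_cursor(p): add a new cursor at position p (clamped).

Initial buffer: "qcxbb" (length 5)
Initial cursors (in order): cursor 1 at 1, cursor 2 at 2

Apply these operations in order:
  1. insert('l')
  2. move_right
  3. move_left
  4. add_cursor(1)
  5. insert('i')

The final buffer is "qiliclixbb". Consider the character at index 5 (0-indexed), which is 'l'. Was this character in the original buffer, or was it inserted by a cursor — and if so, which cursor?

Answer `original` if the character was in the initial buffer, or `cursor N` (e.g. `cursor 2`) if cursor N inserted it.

After op 1 (insert('l')): buffer="qlclxbb" (len 7), cursors c1@2 c2@4, authorship .1.2...
After op 2 (move_right): buffer="qlclxbb" (len 7), cursors c1@3 c2@5, authorship .1.2...
After op 3 (move_left): buffer="qlclxbb" (len 7), cursors c1@2 c2@4, authorship .1.2...
After op 4 (add_cursor(1)): buffer="qlclxbb" (len 7), cursors c3@1 c1@2 c2@4, authorship .1.2...
After op 5 (insert('i')): buffer="qiliclixbb" (len 10), cursors c3@2 c1@4 c2@7, authorship .311.22...
Authorship (.=original, N=cursor N): . 3 1 1 . 2 2 . . .
Index 5: author = 2

Answer: cursor 2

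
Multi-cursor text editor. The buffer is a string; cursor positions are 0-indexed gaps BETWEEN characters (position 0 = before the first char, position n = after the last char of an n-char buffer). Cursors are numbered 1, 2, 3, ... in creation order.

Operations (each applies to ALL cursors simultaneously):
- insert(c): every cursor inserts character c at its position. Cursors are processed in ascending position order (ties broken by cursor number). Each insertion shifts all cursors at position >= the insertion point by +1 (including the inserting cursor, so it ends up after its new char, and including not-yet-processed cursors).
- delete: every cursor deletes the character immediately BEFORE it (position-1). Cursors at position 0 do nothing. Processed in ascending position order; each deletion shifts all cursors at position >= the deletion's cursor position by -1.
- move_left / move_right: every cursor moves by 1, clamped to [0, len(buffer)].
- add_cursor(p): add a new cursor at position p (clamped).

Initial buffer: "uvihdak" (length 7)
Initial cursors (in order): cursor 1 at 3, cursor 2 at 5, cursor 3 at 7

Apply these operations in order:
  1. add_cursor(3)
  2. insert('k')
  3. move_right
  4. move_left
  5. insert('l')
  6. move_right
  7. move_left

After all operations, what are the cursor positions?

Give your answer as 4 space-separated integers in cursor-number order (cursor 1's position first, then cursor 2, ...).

After op 1 (add_cursor(3)): buffer="uvihdak" (len 7), cursors c1@3 c4@3 c2@5 c3@7, authorship .......
After op 2 (insert('k')): buffer="uvikkhdkakk" (len 11), cursors c1@5 c4@5 c2@8 c3@11, authorship ...14..2..3
After op 3 (move_right): buffer="uvikkhdkakk" (len 11), cursors c1@6 c4@6 c2@9 c3@11, authorship ...14..2..3
After op 4 (move_left): buffer="uvikkhdkakk" (len 11), cursors c1@5 c4@5 c2@8 c3@10, authorship ...14..2..3
After op 5 (insert('l')): buffer="uvikkllhdklaklk" (len 15), cursors c1@7 c4@7 c2@11 c3@14, authorship ...1414..22..33
After op 6 (move_right): buffer="uvikkllhdklaklk" (len 15), cursors c1@8 c4@8 c2@12 c3@15, authorship ...1414..22..33
After op 7 (move_left): buffer="uvikkllhdklaklk" (len 15), cursors c1@7 c4@7 c2@11 c3@14, authorship ...1414..22..33

Answer: 7 11 14 7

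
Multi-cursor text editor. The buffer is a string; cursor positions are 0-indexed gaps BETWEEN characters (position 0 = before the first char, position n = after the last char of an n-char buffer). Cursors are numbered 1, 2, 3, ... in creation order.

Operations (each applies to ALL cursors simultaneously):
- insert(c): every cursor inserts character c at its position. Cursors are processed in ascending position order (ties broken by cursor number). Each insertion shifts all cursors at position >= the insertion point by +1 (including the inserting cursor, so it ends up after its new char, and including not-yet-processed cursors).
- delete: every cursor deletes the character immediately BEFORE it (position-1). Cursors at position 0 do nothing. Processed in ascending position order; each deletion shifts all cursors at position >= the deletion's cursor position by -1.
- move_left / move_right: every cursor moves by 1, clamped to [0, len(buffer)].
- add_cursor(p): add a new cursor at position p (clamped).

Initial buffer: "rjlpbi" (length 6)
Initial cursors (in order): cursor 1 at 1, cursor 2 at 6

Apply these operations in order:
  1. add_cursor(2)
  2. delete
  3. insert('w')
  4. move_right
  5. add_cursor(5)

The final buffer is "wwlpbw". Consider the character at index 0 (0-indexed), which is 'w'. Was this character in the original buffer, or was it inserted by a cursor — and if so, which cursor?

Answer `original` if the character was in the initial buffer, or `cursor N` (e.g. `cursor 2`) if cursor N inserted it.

Answer: cursor 1

Derivation:
After op 1 (add_cursor(2)): buffer="rjlpbi" (len 6), cursors c1@1 c3@2 c2@6, authorship ......
After op 2 (delete): buffer="lpb" (len 3), cursors c1@0 c3@0 c2@3, authorship ...
After op 3 (insert('w')): buffer="wwlpbw" (len 6), cursors c1@2 c3@2 c2@6, authorship 13...2
After op 4 (move_right): buffer="wwlpbw" (len 6), cursors c1@3 c3@3 c2@6, authorship 13...2
After op 5 (add_cursor(5)): buffer="wwlpbw" (len 6), cursors c1@3 c3@3 c4@5 c2@6, authorship 13...2
Authorship (.=original, N=cursor N): 1 3 . . . 2
Index 0: author = 1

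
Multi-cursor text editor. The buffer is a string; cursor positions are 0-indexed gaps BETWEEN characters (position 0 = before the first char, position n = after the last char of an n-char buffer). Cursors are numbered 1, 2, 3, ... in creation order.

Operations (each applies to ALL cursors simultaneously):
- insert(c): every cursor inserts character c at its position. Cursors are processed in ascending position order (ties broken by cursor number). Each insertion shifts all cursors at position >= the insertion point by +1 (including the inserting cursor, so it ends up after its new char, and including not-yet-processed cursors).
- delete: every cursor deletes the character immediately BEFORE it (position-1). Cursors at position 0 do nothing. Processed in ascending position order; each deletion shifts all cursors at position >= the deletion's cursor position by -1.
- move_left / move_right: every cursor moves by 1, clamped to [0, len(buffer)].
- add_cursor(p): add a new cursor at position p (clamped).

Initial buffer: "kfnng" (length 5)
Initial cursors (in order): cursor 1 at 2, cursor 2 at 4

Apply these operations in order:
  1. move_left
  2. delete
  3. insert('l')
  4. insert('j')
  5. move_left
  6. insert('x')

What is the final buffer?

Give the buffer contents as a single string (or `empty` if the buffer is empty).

After op 1 (move_left): buffer="kfnng" (len 5), cursors c1@1 c2@3, authorship .....
After op 2 (delete): buffer="fng" (len 3), cursors c1@0 c2@1, authorship ...
After op 3 (insert('l')): buffer="lflng" (len 5), cursors c1@1 c2@3, authorship 1.2..
After op 4 (insert('j')): buffer="ljfljng" (len 7), cursors c1@2 c2@5, authorship 11.22..
After op 5 (move_left): buffer="ljfljng" (len 7), cursors c1@1 c2@4, authorship 11.22..
After op 6 (insert('x')): buffer="lxjflxjng" (len 9), cursors c1@2 c2@6, authorship 111.222..

Answer: lxjflxjng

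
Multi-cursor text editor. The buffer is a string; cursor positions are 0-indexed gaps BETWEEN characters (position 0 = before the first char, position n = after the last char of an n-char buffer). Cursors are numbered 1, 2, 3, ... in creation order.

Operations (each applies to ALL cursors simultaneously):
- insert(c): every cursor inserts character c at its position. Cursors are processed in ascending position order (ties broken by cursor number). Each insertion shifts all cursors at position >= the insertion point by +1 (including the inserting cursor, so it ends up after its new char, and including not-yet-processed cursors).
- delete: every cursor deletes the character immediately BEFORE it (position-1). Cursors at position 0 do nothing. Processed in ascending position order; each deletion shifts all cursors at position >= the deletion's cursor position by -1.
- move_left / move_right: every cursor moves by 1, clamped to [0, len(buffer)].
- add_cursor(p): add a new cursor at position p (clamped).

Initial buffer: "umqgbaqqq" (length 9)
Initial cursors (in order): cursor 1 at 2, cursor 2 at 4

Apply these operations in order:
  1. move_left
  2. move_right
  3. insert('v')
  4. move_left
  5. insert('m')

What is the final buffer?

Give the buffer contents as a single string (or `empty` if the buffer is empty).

After op 1 (move_left): buffer="umqgbaqqq" (len 9), cursors c1@1 c2@3, authorship .........
After op 2 (move_right): buffer="umqgbaqqq" (len 9), cursors c1@2 c2@4, authorship .........
After op 3 (insert('v')): buffer="umvqgvbaqqq" (len 11), cursors c1@3 c2@6, authorship ..1..2.....
After op 4 (move_left): buffer="umvqgvbaqqq" (len 11), cursors c1@2 c2@5, authorship ..1..2.....
After op 5 (insert('m')): buffer="ummvqgmvbaqqq" (len 13), cursors c1@3 c2@7, authorship ..11..22.....

Answer: ummvqgmvbaqqq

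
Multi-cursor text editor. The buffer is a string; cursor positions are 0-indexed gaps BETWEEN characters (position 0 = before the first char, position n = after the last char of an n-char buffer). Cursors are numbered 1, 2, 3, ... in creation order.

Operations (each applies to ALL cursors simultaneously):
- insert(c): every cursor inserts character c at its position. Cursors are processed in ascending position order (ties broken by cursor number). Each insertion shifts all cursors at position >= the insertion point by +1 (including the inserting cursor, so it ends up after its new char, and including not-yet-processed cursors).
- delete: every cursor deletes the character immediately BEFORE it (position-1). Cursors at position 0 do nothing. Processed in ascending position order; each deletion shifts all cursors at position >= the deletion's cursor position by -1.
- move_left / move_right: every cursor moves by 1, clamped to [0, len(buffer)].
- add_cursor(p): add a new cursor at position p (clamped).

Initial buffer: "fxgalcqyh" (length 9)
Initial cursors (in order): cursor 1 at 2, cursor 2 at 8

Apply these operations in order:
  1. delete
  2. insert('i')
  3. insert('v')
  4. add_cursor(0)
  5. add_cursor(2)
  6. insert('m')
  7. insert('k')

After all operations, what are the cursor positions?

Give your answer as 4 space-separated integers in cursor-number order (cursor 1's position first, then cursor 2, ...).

After op 1 (delete): buffer="fgalcqh" (len 7), cursors c1@1 c2@6, authorship .......
After op 2 (insert('i')): buffer="figalcqih" (len 9), cursors c1@2 c2@8, authorship .1.....2.
After op 3 (insert('v')): buffer="fivgalcqivh" (len 11), cursors c1@3 c2@10, authorship .11.....22.
After op 4 (add_cursor(0)): buffer="fivgalcqivh" (len 11), cursors c3@0 c1@3 c2@10, authorship .11.....22.
After op 5 (add_cursor(2)): buffer="fivgalcqivh" (len 11), cursors c3@0 c4@2 c1@3 c2@10, authorship .11.....22.
After op 6 (insert('m')): buffer="mfimvmgalcqivmh" (len 15), cursors c3@1 c4@4 c1@6 c2@14, authorship 3.1411.....222.
After op 7 (insert('k')): buffer="mkfimkvmkgalcqivmkh" (len 19), cursors c3@2 c4@6 c1@9 c2@18, authorship 33.144111.....2222.

Answer: 9 18 2 6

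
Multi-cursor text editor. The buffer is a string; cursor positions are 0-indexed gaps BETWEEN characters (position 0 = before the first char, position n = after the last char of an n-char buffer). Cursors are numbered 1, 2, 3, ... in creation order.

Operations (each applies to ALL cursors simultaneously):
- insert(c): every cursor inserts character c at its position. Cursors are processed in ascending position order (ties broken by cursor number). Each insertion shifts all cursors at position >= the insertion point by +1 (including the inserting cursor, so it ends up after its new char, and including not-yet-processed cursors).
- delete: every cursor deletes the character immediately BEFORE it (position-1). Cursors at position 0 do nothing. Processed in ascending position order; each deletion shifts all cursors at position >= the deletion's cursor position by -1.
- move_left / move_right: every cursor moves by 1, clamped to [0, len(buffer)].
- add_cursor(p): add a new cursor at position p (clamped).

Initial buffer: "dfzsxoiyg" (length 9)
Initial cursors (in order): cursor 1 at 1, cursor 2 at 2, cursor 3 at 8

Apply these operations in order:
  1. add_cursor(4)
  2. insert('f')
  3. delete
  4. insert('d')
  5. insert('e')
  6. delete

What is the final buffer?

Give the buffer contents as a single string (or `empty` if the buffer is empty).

After op 1 (add_cursor(4)): buffer="dfzsxoiyg" (len 9), cursors c1@1 c2@2 c4@4 c3@8, authorship .........
After op 2 (insert('f')): buffer="dfffzsfxoiyfg" (len 13), cursors c1@2 c2@4 c4@7 c3@12, authorship .1.2..4....3.
After op 3 (delete): buffer="dfzsxoiyg" (len 9), cursors c1@1 c2@2 c4@4 c3@8, authorship .........
After op 4 (insert('d')): buffer="ddfdzsdxoiydg" (len 13), cursors c1@2 c2@4 c4@7 c3@12, authorship .1.2..4....3.
After op 5 (insert('e')): buffer="ddefdezsdexoiydeg" (len 17), cursors c1@3 c2@6 c4@10 c3@16, authorship .11.22..44....33.
After op 6 (delete): buffer="ddfdzsdxoiydg" (len 13), cursors c1@2 c2@4 c4@7 c3@12, authorship .1.2..4....3.

Answer: ddfdzsdxoiydg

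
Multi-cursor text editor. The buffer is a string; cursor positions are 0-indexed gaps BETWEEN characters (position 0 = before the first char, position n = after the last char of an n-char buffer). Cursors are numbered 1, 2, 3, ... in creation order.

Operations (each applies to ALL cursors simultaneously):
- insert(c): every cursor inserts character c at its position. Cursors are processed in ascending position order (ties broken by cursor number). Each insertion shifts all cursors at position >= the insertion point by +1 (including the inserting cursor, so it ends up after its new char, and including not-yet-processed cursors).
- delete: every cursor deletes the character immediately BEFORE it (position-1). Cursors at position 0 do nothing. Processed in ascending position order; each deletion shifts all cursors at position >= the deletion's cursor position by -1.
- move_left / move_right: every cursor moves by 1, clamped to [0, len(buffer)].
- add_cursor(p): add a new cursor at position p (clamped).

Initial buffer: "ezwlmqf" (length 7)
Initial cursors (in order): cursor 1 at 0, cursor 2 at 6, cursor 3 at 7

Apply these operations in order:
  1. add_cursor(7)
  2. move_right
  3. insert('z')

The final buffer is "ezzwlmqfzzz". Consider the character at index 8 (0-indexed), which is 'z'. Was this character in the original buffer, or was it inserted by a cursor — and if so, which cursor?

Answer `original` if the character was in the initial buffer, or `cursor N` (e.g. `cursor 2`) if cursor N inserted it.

After op 1 (add_cursor(7)): buffer="ezwlmqf" (len 7), cursors c1@0 c2@6 c3@7 c4@7, authorship .......
After op 2 (move_right): buffer="ezwlmqf" (len 7), cursors c1@1 c2@7 c3@7 c4@7, authorship .......
After op 3 (insert('z')): buffer="ezzwlmqfzzz" (len 11), cursors c1@2 c2@11 c3@11 c4@11, authorship .1......234
Authorship (.=original, N=cursor N): . 1 . . . . . . 2 3 4
Index 8: author = 2

Answer: cursor 2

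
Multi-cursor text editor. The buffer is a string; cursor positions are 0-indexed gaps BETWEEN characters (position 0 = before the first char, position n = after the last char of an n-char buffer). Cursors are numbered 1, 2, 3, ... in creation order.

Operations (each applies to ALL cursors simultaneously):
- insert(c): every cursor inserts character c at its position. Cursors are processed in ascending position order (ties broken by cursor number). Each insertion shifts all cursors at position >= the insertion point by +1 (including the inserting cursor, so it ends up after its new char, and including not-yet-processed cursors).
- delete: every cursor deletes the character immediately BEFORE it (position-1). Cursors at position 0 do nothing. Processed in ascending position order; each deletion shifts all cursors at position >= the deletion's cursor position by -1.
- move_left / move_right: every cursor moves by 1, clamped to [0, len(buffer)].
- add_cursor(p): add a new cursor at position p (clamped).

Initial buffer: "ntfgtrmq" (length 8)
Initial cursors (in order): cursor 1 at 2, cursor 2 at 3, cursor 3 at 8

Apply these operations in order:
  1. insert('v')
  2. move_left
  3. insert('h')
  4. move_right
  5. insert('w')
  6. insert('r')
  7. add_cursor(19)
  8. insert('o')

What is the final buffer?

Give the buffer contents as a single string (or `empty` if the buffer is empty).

After op 1 (insert('v')): buffer="ntvfvgtrmqv" (len 11), cursors c1@3 c2@5 c3@11, authorship ..1.2.....3
After op 2 (move_left): buffer="ntvfvgtrmqv" (len 11), cursors c1@2 c2@4 c3@10, authorship ..1.2.....3
After op 3 (insert('h')): buffer="nthvfhvgtrmqhv" (len 14), cursors c1@3 c2@6 c3@13, authorship ..11.22.....33
After op 4 (move_right): buffer="nthvfhvgtrmqhv" (len 14), cursors c1@4 c2@7 c3@14, authorship ..11.22.....33
After op 5 (insert('w')): buffer="nthvwfhvwgtrmqhvw" (len 17), cursors c1@5 c2@9 c3@17, authorship ..111.222.....333
After op 6 (insert('r')): buffer="nthvwrfhvwrgtrmqhvwr" (len 20), cursors c1@6 c2@11 c3@20, authorship ..1111.2222.....3333
After op 7 (add_cursor(19)): buffer="nthvwrfhvwrgtrmqhvwr" (len 20), cursors c1@6 c2@11 c4@19 c3@20, authorship ..1111.2222.....3333
After op 8 (insert('o')): buffer="nthvwrofhvwrogtrmqhvworo" (len 24), cursors c1@7 c2@13 c4@22 c3@24, authorship ..11111.22222.....333433

Answer: nthvwrofhvwrogtrmqhvworo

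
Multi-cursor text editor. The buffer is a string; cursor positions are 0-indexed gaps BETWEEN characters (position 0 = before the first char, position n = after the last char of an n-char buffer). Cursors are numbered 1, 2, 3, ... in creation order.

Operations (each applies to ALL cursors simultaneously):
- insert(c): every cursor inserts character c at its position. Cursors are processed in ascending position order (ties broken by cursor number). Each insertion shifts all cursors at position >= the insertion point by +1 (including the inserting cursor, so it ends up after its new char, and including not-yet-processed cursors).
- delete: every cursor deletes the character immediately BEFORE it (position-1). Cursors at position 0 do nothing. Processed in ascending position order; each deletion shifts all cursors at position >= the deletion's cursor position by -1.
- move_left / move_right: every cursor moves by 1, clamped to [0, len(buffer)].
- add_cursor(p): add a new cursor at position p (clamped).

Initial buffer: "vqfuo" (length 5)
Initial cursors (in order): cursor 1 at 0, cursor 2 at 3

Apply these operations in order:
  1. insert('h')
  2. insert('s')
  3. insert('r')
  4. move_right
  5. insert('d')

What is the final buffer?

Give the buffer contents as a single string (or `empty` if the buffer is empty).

Answer: hsrvdqfhsrudo

Derivation:
After op 1 (insert('h')): buffer="hvqfhuo" (len 7), cursors c1@1 c2@5, authorship 1...2..
After op 2 (insert('s')): buffer="hsvqfhsuo" (len 9), cursors c1@2 c2@7, authorship 11...22..
After op 3 (insert('r')): buffer="hsrvqfhsruo" (len 11), cursors c1@3 c2@9, authorship 111...222..
After op 4 (move_right): buffer="hsrvqfhsruo" (len 11), cursors c1@4 c2@10, authorship 111...222..
After op 5 (insert('d')): buffer="hsrvdqfhsrudo" (len 13), cursors c1@5 c2@12, authorship 111.1..222.2.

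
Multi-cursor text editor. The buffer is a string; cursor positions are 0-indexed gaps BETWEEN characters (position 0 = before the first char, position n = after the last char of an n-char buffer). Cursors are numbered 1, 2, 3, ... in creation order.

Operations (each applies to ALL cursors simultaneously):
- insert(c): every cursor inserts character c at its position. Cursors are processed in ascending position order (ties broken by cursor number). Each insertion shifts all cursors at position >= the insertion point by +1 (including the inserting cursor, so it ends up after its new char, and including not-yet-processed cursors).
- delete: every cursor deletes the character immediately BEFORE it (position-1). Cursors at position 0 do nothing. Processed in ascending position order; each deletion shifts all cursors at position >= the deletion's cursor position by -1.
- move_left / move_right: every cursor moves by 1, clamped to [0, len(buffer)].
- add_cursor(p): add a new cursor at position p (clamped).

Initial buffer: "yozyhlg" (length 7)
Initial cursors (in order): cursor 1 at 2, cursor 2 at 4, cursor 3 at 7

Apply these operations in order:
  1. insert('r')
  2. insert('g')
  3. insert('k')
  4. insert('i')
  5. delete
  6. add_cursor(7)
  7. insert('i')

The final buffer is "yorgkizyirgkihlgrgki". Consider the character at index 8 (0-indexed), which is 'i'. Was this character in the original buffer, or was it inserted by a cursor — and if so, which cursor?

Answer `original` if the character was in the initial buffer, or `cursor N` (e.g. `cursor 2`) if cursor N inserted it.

Answer: cursor 4

Derivation:
After op 1 (insert('r')): buffer="yorzyrhlgr" (len 10), cursors c1@3 c2@6 c3@10, authorship ..1..2...3
After op 2 (insert('g')): buffer="yorgzyrghlgrg" (len 13), cursors c1@4 c2@8 c3@13, authorship ..11..22...33
After op 3 (insert('k')): buffer="yorgkzyrgkhlgrgk" (len 16), cursors c1@5 c2@10 c3@16, authorship ..111..222...333
After op 4 (insert('i')): buffer="yorgkizyrgkihlgrgki" (len 19), cursors c1@6 c2@12 c3@19, authorship ..1111..2222...3333
After op 5 (delete): buffer="yorgkzyrgkhlgrgk" (len 16), cursors c1@5 c2@10 c3@16, authorship ..111..222...333
After op 6 (add_cursor(7)): buffer="yorgkzyrgkhlgrgk" (len 16), cursors c1@5 c4@7 c2@10 c3@16, authorship ..111..222...333
After op 7 (insert('i')): buffer="yorgkizyirgkihlgrgki" (len 20), cursors c1@6 c4@9 c2@13 c3@20, authorship ..1111..42222...3333
Authorship (.=original, N=cursor N): . . 1 1 1 1 . . 4 2 2 2 2 . . . 3 3 3 3
Index 8: author = 4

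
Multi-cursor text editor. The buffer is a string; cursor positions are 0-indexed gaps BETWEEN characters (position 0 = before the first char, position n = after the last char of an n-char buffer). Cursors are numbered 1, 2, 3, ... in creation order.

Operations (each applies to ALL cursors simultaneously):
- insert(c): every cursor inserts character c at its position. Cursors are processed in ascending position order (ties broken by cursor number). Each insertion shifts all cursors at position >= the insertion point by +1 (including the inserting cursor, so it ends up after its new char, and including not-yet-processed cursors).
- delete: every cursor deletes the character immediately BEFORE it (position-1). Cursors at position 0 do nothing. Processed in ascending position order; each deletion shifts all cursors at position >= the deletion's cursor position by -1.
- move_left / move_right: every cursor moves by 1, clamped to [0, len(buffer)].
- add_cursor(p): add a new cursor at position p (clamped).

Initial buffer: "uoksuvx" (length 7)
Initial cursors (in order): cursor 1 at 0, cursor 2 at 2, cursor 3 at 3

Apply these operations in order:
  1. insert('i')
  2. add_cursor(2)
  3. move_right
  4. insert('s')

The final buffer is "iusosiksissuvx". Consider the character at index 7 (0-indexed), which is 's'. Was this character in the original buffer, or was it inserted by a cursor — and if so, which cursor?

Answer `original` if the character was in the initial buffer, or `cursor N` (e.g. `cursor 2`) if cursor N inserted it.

After op 1 (insert('i')): buffer="iuoikisuvx" (len 10), cursors c1@1 c2@4 c3@6, authorship 1..2.3....
After op 2 (add_cursor(2)): buffer="iuoikisuvx" (len 10), cursors c1@1 c4@2 c2@4 c3@6, authorship 1..2.3....
After op 3 (move_right): buffer="iuoikisuvx" (len 10), cursors c1@2 c4@3 c2@5 c3@7, authorship 1..2.3....
After op 4 (insert('s')): buffer="iusosiksissuvx" (len 14), cursors c1@3 c4@5 c2@8 c3@11, authorship 1.1.42.23.3...
Authorship (.=original, N=cursor N): 1 . 1 . 4 2 . 2 3 . 3 . . .
Index 7: author = 2

Answer: cursor 2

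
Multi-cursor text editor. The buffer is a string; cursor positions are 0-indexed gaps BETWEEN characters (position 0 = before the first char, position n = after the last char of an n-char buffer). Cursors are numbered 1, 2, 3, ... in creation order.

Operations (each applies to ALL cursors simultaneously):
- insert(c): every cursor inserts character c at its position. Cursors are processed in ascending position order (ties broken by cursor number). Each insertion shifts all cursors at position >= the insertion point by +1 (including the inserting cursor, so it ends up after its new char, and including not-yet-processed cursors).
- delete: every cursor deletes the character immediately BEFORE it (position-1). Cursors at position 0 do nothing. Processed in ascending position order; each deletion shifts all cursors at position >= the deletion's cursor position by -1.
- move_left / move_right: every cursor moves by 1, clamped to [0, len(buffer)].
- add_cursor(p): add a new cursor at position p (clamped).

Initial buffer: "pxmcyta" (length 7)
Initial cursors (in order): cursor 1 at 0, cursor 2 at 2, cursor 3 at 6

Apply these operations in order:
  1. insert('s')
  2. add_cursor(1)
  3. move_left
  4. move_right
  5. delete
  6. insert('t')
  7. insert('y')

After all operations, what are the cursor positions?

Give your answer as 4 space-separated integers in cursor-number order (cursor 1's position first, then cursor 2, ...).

Answer: 4 8 14 4

Derivation:
After op 1 (insert('s')): buffer="spxsmcytsa" (len 10), cursors c1@1 c2@4 c3@9, authorship 1..2....3.
After op 2 (add_cursor(1)): buffer="spxsmcytsa" (len 10), cursors c1@1 c4@1 c2@4 c3@9, authorship 1..2....3.
After op 3 (move_left): buffer="spxsmcytsa" (len 10), cursors c1@0 c4@0 c2@3 c3@8, authorship 1..2....3.
After op 4 (move_right): buffer="spxsmcytsa" (len 10), cursors c1@1 c4@1 c2@4 c3@9, authorship 1..2....3.
After op 5 (delete): buffer="pxmcyta" (len 7), cursors c1@0 c4@0 c2@2 c3@6, authorship .......
After op 6 (insert('t')): buffer="ttpxtmcytta" (len 11), cursors c1@2 c4@2 c2@5 c3@10, authorship 14..2....3.
After op 7 (insert('y')): buffer="ttyypxtymcyttya" (len 15), cursors c1@4 c4@4 c2@8 c3@14, authorship 1414..22....33.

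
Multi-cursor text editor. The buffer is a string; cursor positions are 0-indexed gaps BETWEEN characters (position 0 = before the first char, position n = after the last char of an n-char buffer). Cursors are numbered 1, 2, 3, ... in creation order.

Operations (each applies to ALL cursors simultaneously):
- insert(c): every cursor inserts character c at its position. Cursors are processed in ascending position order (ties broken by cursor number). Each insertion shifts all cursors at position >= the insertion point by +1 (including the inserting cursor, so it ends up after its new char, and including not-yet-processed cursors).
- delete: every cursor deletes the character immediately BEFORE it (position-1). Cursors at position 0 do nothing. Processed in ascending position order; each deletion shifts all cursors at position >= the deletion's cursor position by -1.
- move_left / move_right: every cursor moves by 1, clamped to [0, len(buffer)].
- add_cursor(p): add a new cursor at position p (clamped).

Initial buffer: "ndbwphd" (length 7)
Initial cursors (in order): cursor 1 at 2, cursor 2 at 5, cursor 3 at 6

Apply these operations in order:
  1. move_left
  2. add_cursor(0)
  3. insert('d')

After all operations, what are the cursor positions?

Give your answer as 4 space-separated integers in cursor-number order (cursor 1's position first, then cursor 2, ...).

After op 1 (move_left): buffer="ndbwphd" (len 7), cursors c1@1 c2@4 c3@5, authorship .......
After op 2 (add_cursor(0)): buffer="ndbwphd" (len 7), cursors c4@0 c1@1 c2@4 c3@5, authorship .......
After op 3 (insert('d')): buffer="dnddbwdpdhd" (len 11), cursors c4@1 c1@3 c2@7 c3@9, authorship 4.1...2.3..

Answer: 3 7 9 1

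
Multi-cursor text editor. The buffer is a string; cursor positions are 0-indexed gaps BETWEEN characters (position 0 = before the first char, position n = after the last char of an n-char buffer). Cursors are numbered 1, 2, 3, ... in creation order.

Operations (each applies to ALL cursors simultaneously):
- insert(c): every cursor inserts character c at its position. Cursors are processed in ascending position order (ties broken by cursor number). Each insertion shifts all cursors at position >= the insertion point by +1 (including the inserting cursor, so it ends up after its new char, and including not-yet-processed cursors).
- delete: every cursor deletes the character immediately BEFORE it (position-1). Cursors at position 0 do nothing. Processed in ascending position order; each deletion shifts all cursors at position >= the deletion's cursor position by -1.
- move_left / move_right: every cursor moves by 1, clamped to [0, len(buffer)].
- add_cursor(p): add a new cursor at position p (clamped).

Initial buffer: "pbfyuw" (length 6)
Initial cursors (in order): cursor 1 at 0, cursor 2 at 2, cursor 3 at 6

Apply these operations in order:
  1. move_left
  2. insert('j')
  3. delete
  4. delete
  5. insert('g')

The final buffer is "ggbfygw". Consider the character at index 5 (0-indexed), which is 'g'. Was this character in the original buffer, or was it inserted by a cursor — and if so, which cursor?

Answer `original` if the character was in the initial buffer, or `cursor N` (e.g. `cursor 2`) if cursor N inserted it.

After op 1 (move_left): buffer="pbfyuw" (len 6), cursors c1@0 c2@1 c3@5, authorship ......
After op 2 (insert('j')): buffer="jpjbfyujw" (len 9), cursors c1@1 c2@3 c3@8, authorship 1.2....3.
After op 3 (delete): buffer="pbfyuw" (len 6), cursors c1@0 c2@1 c3@5, authorship ......
After op 4 (delete): buffer="bfyw" (len 4), cursors c1@0 c2@0 c3@3, authorship ....
After op 5 (insert('g')): buffer="ggbfygw" (len 7), cursors c1@2 c2@2 c3@6, authorship 12...3.
Authorship (.=original, N=cursor N): 1 2 . . . 3 .
Index 5: author = 3

Answer: cursor 3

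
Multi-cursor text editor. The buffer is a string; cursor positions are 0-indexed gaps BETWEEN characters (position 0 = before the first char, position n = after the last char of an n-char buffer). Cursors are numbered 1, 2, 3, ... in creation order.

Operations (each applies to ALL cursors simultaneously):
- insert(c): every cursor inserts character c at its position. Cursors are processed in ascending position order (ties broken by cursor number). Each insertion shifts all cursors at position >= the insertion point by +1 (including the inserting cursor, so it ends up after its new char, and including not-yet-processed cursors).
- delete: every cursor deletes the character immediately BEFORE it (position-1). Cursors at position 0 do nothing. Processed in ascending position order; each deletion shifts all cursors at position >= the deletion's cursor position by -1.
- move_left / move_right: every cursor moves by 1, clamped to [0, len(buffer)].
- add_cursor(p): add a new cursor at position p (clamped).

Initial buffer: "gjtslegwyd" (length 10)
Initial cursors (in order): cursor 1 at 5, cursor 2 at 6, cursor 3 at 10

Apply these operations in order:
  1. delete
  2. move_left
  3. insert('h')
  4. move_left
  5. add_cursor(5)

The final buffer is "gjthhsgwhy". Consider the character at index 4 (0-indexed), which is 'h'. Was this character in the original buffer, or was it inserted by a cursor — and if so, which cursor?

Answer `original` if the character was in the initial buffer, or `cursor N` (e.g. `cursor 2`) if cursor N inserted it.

After op 1 (delete): buffer="gjtsgwy" (len 7), cursors c1@4 c2@4 c3@7, authorship .......
After op 2 (move_left): buffer="gjtsgwy" (len 7), cursors c1@3 c2@3 c3@6, authorship .......
After op 3 (insert('h')): buffer="gjthhsgwhy" (len 10), cursors c1@5 c2@5 c3@9, authorship ...12...3.
After op 4 (move_left): buffer="gjthhsgwhy" (len 10), cursors c1@4 c2@4 c3@8, authorship ...12...3.
After op 5 (add_cursor(5)): buffer="gjthhsgwhy" (len 10), cursors c1@4 c2@4 c4@5 c3@8, authorship ...12...3.
Authorship (.=original, N=cursor N): . . . 1 2 . . . 3 .
Index 4: author = 2

Answer: cursor 2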